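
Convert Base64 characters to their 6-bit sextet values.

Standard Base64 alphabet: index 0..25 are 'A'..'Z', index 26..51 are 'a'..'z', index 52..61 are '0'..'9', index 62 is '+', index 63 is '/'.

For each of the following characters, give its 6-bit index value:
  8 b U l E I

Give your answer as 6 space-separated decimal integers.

'8': 0..9 range, 52 + ord('8') − ord('0') = 60
'b': a..z range, 26 + ord('b') − ord('a') = 27
'U': A..Z range, ord('U') − ord('A') = 20
'l': a..z range, 26 + ord('l') − ord('a') = 37
'E': A..Z range, ord('E') − ord('A') = 4
'I': A..Z range, ord('I') − ord('A') = 8

Answer: 60 27 20 37 4 8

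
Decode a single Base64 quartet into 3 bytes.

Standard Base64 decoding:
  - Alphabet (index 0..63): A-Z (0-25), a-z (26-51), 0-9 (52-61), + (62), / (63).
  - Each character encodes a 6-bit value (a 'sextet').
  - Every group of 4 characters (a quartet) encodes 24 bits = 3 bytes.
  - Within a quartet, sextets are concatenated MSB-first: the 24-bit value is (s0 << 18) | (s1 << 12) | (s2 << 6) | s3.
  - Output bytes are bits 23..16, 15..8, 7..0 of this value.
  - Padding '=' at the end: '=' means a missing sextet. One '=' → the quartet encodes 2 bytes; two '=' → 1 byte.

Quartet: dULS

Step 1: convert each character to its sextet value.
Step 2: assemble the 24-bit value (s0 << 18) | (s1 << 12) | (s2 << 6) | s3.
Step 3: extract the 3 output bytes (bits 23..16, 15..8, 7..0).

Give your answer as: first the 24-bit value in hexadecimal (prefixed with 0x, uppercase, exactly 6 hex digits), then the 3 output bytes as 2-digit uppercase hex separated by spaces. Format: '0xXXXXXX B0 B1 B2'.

Answer: 0x7542D2 75 42 D2

Derivation:
Sextets: d=29, U=20, L=11, S=18
24-bit: (29<<18) | (20<<12) | (11<<6) | 18
      = 0x740000 | 0x014000 | 0x0002C0 | 0x000012
      = 0x7542D2
Bytes: (v>>16)&0xFF=75, (v>>8)&0xFF=42, v&0xFF=D2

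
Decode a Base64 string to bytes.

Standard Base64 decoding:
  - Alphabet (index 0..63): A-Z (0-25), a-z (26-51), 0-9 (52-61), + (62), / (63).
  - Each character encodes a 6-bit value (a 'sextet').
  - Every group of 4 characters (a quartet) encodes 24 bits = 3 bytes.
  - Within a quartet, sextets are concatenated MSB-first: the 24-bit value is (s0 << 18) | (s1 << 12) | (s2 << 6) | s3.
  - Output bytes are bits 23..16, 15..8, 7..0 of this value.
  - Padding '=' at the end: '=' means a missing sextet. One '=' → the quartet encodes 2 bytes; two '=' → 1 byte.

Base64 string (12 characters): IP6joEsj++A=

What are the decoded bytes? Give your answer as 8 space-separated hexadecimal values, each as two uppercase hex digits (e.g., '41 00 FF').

After char 0 ('I'=8): chars_in_quartet=1 acc=0x8 bytes_emitted=0
After char 1 ('P'=15): chars_in_quartet=2 acc=0x20F bytes_emitted=0
After char 2 ('6'=58): chars_in_quartet=3 acc=0x83FA bytes_emitted=0
After char 3 ('j'=35): chars_in_quartet=4 acc=0x20FEA3 -> emit 20 FE A3, reset; bytes_emitted=3
After char 4 ('o'=40): chars_in_quartet=1 acc=0x28 bytes_emitted=3
After char 5 ('E'=4): chars_in_quartet=2 acc=0xA04 bytes_emitted=3
After char 6 ('s'=44): chars_in_quartet=3 acc=0x2812C bytes_emitted=3
After char 7 ('j'=35): chars_in_quartet=4 acc=0xA04B23 -> emit A0 4B 23, reset; bytes_emitted=6
After char 8 ('+'=62): chars_in_quartet=1 acc=0x3E bytes_emitted=6
After char 9 ('+'=62): chars_in_quartet=2 acc=0xFBE bytes_emitted=6
After char 10 ('A'=0): chars_in_quartet=3 acc=0x3EF80 bytes_emitted=6
Padding '=': partial quartet acc=0x3EF80 -> emit FB E0; bytes_emitted=8

Answer: 20 FE A3 A0 4B 23 FB E0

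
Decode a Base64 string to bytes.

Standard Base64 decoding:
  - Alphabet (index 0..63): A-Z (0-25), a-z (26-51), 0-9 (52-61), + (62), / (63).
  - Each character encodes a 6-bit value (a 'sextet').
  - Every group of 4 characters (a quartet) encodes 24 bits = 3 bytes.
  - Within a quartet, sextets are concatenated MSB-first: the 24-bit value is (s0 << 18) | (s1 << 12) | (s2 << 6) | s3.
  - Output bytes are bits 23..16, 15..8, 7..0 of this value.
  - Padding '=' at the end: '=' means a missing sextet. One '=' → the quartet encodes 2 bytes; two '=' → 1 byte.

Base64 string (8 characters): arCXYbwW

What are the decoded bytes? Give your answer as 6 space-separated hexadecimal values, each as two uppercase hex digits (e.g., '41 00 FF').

After char 0 ('a'=26): chars_in_quartet=1 acc=0x1A bytes_emitted=0
After char 1 ('r'=43): chars_in_quartet=2 acc=0x6AB bytes_emitted=0
After char 2 ('C'=2): chars_in_quartet=3 acc=0x1AAC2 bytes_emitted=0
After char 3 ('X'=23): chars_in_quartet=4 acc=0x6AB097 -> emit 6A B0 97, reset; bytes_emitted=3
After char 4 ('Y'=24): chars_in_quartet=1 acc=0x18 bytes_emitted=3
After char 5 ('b'=27): chars_in_quartet=2 acc=0x61B bytes_emitted=3
After char 6 ('w'=48): chars_in_quartet=3 acc=0x186F0 bytes_emitted=3
After char 7 ('W'=22): chars_in_quartet=4 acc=0x61BC16 -> emit 61 BC 16, reset; bytes_emitted=6

Answer: 6A B0 97 61 BC 16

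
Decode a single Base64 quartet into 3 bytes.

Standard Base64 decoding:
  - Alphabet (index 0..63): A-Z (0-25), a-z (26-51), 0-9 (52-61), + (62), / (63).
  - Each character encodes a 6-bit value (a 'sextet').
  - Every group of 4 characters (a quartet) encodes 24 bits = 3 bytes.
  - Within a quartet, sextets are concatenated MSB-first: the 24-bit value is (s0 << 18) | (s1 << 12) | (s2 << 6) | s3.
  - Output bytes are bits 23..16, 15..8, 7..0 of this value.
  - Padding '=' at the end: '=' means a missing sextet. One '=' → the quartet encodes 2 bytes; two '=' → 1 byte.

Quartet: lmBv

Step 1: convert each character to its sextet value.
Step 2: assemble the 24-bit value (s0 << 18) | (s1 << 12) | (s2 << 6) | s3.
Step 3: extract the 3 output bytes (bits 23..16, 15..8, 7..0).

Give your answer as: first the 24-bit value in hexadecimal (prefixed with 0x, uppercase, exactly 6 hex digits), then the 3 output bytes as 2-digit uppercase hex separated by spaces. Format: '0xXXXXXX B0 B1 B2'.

Sextets: l=37, m=38, B=1, v=47
24-bit: (37<<18) | (38<<12) | (1<<6) | 47
      = 0x940000 | 0x026000 | 0x000040 | 0x00002F
      = 0x96606F
Bytes: (v>>16)&0xFF=96, (v>>8)&0xFF=60, v&0xFF=6F

Answer: 0x96606F 96 60 6F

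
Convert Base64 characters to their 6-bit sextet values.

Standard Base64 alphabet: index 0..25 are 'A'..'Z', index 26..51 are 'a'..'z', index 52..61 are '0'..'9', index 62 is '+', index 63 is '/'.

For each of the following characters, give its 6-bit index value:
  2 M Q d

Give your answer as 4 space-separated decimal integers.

Answer: 54 12 16 29

Derivation:
'2': 0..9 range, 52 + ord('2') − ord('0') = 54
'M': A..Z range, ord('M') − ord('A') = 12
'Q': A..Z range, ord('Q') − ord('A') = 16
'd': a..z range, 26 + ord('d') − ord('a') = 29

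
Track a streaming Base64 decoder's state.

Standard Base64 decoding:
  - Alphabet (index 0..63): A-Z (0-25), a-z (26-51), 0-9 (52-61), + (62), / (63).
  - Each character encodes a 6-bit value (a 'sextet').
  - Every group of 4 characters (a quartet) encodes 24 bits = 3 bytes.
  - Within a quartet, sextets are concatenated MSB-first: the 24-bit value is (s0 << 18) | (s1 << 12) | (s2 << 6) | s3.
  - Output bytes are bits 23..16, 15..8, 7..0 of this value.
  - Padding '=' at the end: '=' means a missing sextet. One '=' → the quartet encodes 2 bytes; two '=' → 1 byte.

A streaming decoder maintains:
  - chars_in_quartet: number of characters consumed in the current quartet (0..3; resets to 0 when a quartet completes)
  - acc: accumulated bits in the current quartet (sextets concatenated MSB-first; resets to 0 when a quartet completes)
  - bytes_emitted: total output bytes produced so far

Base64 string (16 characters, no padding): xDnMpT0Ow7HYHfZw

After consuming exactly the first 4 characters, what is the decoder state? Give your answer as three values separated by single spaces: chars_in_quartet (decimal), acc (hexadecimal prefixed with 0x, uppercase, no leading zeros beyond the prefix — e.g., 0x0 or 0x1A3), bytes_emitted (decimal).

After char 0 ('x'=49): chars_in_quartet=1 acc=0x31 bytes_emitted=0
After char 1 ('D'=3): chars_in_quartet=2 acc=0xC43 bytes_emitted=0
After char 2 ('n'=39): chars_in_quartet=3 acc=0x310E7 bytes_emitted=0
After char 3 ('M'=12): chars_in_quartet=4 acc=0xC439CC -> emit C4 39 CC, reset; bytes_emitted=3

Answer: 0 0x0 3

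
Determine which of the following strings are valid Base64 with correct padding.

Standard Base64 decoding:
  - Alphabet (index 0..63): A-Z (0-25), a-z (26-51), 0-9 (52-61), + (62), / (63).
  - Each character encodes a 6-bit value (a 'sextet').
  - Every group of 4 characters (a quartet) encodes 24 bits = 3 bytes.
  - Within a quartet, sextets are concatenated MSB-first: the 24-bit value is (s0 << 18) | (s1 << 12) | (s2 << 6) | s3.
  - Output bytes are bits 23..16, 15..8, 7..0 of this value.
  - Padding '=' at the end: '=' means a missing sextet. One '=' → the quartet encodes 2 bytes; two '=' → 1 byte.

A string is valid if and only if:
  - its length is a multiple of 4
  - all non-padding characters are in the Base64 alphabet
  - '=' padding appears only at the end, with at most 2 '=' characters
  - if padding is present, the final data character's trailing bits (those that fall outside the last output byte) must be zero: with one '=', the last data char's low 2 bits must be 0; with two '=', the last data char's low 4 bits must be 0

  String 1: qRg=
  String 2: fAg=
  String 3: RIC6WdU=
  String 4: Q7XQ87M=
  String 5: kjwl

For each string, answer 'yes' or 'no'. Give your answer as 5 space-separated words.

String 1: 'qRg=' → valid
String 2: 'fAg=' → valid
String 3: 'RIC6WdU=' → valid
String 4: 'Q7XQ87M=' → valid
String 5: 'kjwl' → valid

Answer: yes yes yes yes yes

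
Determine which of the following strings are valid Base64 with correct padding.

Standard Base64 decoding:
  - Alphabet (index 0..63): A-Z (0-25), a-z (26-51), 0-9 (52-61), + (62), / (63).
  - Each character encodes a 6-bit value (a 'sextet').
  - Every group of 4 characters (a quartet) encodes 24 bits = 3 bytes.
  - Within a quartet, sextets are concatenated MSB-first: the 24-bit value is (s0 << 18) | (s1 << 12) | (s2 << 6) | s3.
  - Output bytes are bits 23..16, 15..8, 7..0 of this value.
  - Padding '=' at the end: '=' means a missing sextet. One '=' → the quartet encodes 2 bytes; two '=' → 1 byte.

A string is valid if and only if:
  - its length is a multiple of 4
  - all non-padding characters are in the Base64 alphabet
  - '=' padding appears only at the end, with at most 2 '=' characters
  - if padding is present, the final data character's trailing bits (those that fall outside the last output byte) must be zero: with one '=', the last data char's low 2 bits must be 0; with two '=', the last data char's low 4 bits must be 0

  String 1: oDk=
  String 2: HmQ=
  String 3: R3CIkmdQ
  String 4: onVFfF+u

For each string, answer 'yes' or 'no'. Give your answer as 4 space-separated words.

String 1: 'oDk=' → valid
String 2: 'HmQ=' → valid
String 3: 'R3CIkmdQ' → valid
String 4: 'onVFfF+u' → valid

Answer: yes yes yes yes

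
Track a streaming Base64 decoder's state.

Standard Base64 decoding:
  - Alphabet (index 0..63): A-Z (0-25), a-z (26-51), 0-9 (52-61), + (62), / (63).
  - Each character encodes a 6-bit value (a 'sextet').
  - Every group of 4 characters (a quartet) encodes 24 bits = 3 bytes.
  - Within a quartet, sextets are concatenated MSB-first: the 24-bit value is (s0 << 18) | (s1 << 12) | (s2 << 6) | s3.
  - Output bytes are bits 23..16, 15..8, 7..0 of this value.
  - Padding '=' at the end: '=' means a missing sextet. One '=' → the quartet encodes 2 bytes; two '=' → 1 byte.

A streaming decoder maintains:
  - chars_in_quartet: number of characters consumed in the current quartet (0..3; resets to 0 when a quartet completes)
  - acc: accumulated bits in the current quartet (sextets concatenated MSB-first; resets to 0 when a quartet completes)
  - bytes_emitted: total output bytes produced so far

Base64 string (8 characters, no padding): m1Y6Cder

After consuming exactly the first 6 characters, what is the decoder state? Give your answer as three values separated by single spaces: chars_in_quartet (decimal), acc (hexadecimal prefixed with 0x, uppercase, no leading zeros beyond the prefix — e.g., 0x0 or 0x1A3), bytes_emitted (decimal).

After char 0 ('m'=38): chars_in_quartet=1 acc=0x26 bytes_emitted=0
After char 1 ('1'=53): chars_in_quartet=2 acc=0x9B5 bytes_emitted=0
After char 2 ('Y'=24): chars_in_quartet=3 acc=0x26D58 bytes_emitted=0
After char 3 ('6'=58): chars_in_quartet=4 acc=0x9B563A -> emit 9B 56 3A, reset; bytes_emitted=3
After char 4 ('C'=2): chars_in_quartet=1 acc=0x2 bytes_emitted=3
After char 5 ('d'=29): chars_in_quartet=2 acc=0x9D bytes_emitted=3

Answer: 2 0x9D 3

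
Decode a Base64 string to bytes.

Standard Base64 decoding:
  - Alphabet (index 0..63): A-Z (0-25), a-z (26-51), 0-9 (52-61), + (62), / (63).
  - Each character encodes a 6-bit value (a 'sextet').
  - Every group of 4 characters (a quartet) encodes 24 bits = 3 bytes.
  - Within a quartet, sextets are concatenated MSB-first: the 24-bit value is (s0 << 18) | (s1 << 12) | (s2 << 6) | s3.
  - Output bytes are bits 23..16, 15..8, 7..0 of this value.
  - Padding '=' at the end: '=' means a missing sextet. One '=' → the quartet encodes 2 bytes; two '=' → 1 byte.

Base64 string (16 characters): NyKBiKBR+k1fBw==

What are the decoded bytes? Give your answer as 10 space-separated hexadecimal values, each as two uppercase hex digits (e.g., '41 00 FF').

Answer: 37 22 81 88 A0 51 FA 4D 5F 07

Derivation:
After char 0 ('N'=13): chars_in_quartet=1 acc=0xD bytes_emitted=0
After char 1 ('y'=50): chars_in_quartet=2 acc=0x372 bytes_emitted=0
After char 2 ('K'=10): chars_in_quartet=3 acc=0xDC8A bytes_emitted=0
After char 3 ('B'=1): chars_in_quartet=4 acc=0x372281 -> emit 37 22 81, reset; bytes_emitted=3
After char 4 ('i'=34): chars_in_quartet=1 acc=0x22 bytes_emitted=3
After char 5 ('K'=10): chars_in_quartet=2 acc=0x88A bytes_emitted=3
After char 6 ('B'=1): chars_in_quartet=3 acc=0x22281 bytes_emitted=3
After char 7 ('R'=17): chars_in_quartet=4 acc=0x88A051 -> emit 88 A0 51, reset; bytes_emitted=6
After char 8 ('+'=62): chars_in_quartet=1 acc=0x3E bytes_emitted=6
After char 9 ('k'=36): chars_in_quartet=2 acc=0xFA4 bytes_emitted=6
After char 10 ('1'=53): chars_in_quartet=3 acc=0x3E935 bytes_emitted=6
After char 11 ('f'=31): chars_in_quartet=4 acc=0xFA4D5F -> emit FA 4D 5F, reset; bytes_emitted=9
After char 12 ('B'=1): chars_in_quartet=1 acc=0x1 bytes_emitted=9
After char 13 ('w'=48): chars_in_quartet=2 acc=0x70 bytes_emitted=9
Padding '==': partial quartet acc=0x70 -> emit 07; bytes_emitted=10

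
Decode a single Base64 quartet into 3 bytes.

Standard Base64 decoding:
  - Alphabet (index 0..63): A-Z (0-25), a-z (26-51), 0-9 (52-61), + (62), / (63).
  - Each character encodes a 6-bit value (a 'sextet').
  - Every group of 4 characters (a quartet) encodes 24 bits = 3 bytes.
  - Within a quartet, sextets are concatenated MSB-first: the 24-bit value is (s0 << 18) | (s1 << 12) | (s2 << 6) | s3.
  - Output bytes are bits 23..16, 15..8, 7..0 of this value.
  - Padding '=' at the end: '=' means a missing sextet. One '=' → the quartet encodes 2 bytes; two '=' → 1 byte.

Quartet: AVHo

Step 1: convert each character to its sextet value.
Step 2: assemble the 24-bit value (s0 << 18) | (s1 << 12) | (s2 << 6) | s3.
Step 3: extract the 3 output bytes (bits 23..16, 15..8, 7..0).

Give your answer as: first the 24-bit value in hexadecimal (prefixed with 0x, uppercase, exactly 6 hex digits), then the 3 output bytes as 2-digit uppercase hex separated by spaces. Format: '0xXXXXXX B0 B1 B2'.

Answer: 0x0151E8 01 51 E8

Derivation:
Sextets: A=0, V=21, H=7, o=40
24-bit: (0<<18) | (21<<12) | (7<<6) | 40
      = 0x000000 | 0x015000 | 0x0001C0 | 0x000028
      = 0x0151E8
Bytes: (v>>16)&0xFF=01, (v>>8)&0xFF=51, v&0xFF=E8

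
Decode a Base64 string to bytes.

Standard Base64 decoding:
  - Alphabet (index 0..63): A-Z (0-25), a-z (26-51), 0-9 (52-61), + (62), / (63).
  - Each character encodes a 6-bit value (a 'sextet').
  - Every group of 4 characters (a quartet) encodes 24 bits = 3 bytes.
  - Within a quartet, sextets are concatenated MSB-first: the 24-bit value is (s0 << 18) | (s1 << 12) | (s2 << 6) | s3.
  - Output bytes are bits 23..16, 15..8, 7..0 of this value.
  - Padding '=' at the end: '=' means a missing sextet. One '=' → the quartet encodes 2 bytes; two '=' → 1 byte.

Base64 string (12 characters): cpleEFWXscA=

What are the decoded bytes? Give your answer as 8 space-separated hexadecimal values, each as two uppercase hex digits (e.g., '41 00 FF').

After char 0 ('c'=28): chars_in_quartet=1 acc=0x1C bytes_emitted=0
After char 1 ('p'=41): chars_in_quartet=2 acc=0x729 bytes_emitted=0
After char 2 ('l'=37): chars_in_quartet=3 acc=0x1CA65 bytes_emitted=0
After char 3 ('e'=30): chars_in_quartet=4 acc=0x72995E -> emit 72 99 5E, reset; bytes_emitted=3
After char 4 ('E'=4): chars_in_quartet=1 acc=0x4 bytes_emitted=3
After char 5 ('F'=5): chars_in_quartet=2 acc=0x105 bytes_emitted=3
After char 6 ('W'=22): chars_in_quartet=3 acc=0x4156 bytes_emitted=3
After char 7 ('X'=23): chars_in_quartet=4 acc=0x105597 -> emit 10 55 97, reset; bytes_emitted=6
After char 8 ('s'=44): chars_in_quartet=1 acc=0x2C bytes_emitted=6
After char 9 ('c'=28): chars_in_quartet=2 acc=0xB1C bytes_emitted=6
After char 10 ('A'=0): chars_in_quartet=3 acc=0x2C700 bytes_emitted=6
Padding '=': partial quartet acc=0x2C700 -> emit B1 C0; bytes_emitted=8

Answer: 72 99 5E 10 55 97 B1 C0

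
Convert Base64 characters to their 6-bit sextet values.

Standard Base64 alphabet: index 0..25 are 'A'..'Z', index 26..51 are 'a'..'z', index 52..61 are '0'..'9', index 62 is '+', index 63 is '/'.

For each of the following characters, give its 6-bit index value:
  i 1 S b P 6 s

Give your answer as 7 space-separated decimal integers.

'i': a..z range, 26 + ord('i') − ord('a') = 34
'1': 0..9 range, 52 + ord('1') − ord('0') = 53
'S': A..Z range, ord('S') − ord('A') = 18
'b': a..z range, 26 + ord('b') − ord('a') = 27
'P': A..Z range, ord('P') − ord('A') = 15
'6': 0..9 range, 52 + ord('6') − ord('0') = 58
's': a..z range, 26 + ord('s') − ord('a') = 44

Answer: 34 53 18 27 15 58 44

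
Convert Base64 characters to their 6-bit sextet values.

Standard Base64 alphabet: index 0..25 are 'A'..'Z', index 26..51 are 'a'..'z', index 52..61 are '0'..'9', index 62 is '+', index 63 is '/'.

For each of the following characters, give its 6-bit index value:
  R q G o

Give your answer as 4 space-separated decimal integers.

Answer: 17 42 6 40

Derivation:
'R': A..Z range, ord('R') − ord('A') = 17
'q': a..z range, 26 + ord('q') − ord('a') = 42
'G': A..Z range, ord('G') − ord('A') = 6
'o': a..z range, 26 + ord('o') − ord('a') = 40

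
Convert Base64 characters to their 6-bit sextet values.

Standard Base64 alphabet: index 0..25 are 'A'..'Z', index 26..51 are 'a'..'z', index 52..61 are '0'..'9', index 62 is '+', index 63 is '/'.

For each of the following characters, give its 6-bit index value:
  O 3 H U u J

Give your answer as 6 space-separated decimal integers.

Answer: 14 55 7 20 46 9

Derivation:
'O': A..Z range, ord('O') − ord('A') = 14
'3': 0..9 range, 52 + ord('3') − ord('0') = 55
'H': A..Z range, ord('H') − ord('A') = 7
'U': A..Z range, ord('U') − ord('A') = 20
'u': a..z range, 26 + ord('u') − ord('a') = 46
'J': A..Z range, ord('J') − ord('A') = 9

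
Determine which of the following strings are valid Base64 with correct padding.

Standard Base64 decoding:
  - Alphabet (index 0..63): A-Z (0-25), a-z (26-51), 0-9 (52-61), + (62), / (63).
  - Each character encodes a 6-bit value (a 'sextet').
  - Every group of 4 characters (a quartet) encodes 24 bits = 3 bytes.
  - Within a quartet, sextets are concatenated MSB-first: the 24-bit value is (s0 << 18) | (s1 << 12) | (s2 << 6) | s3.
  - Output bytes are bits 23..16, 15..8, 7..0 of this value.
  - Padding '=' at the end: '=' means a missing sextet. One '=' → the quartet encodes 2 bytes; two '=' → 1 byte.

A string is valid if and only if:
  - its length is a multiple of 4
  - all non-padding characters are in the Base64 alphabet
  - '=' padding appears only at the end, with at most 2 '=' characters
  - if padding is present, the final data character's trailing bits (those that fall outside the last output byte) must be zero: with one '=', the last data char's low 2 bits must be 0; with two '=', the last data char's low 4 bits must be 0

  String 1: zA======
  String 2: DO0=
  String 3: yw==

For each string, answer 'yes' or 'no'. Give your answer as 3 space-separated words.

Answer: no yes yes

Derivation:
String 1: 'zA======' → invalid (6 pad chars (max 2))
String 2: 'DO0=' → valid
String 3: 'yw==' → valid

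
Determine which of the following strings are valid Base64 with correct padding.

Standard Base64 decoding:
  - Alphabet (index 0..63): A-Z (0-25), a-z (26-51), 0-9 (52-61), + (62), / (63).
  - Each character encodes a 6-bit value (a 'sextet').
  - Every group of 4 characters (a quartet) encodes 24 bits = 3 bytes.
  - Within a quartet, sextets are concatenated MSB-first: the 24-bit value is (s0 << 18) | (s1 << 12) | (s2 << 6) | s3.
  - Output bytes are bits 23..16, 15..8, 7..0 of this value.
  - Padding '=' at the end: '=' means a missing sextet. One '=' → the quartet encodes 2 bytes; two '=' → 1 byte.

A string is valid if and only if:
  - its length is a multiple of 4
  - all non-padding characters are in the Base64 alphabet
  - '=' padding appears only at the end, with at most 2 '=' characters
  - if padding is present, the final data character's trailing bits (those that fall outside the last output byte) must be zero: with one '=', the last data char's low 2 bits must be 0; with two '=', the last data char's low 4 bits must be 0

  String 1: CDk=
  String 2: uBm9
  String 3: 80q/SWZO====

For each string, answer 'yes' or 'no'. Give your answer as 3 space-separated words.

Answer: yes yes no

Derivation:
String 1: 'CDk=' → valid
String 2: 'uBm9' → valid
String 3: '80q/SWZO====' → invalid (4 pad chars (max 2))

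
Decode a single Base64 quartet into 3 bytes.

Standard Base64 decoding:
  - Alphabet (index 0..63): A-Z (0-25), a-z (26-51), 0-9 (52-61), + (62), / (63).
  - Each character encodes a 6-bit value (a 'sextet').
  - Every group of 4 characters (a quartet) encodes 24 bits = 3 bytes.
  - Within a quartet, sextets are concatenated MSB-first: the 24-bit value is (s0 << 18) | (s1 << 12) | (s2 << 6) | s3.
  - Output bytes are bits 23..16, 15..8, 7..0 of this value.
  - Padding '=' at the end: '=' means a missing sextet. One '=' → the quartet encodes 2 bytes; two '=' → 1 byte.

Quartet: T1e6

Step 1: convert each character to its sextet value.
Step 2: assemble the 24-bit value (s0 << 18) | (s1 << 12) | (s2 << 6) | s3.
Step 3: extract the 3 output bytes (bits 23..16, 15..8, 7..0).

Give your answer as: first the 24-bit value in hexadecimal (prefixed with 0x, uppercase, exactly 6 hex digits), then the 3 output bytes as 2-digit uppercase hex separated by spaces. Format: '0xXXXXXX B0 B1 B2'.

Answer: 0x4F57BA 4F 57 BA

Derivation:
Sextets: T=19, 1=53, e=30, 6=58
24-bit: (19<<18) | (53<<12) | (30<<6) | 58
      = 0x4C0000 | 0x035000 | 0x000780 | 0x00003A
      = 0x4F57BA
Bytes: (v>>16)&0xFF=4F, (v>>8)&0xFF=57, v&0xFF=BA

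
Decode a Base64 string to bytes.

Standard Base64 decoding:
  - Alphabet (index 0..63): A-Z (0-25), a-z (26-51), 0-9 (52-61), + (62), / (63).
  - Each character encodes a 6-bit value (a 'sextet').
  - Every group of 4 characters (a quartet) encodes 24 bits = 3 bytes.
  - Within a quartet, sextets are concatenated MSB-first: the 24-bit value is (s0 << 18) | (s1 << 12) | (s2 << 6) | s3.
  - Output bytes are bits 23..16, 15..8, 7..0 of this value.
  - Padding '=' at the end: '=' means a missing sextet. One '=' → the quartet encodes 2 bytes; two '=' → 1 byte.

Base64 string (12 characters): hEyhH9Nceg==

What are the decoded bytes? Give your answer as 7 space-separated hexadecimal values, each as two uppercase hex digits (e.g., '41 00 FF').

Answer: 84 4C A1 1F D3 5C 7A

Derivation:
After char 0 ('h'=33): chars_in_quartet=1 acc=0x21 bytes_emitted=0
After char 1 ('E'=4): chars_in_quartet=2 acc=0x844 bytes_emitted=0
After char 2 ('y'=50): chars_in_quartet=3 acc=0x21132 bytes_emitted=0
After char 3 ('h'=33): chars_in_quartet=4 acc=0x844CA1 -> emit 84 4C A1, reset; bytes_emitted=3
After char 4 ('H'=7): chars_in_quartet=1 acc=0x7 bytes_emitted=3
After char 5 ('9'=61): chars_in_quartet=2 acc=0x1FD bytes_emitted=3
After char 6 ('N'=13): chars_in_quartet=3 acc=0x7F4D bytes_emitted=3
After char 7 ('c'=28): chars_in_quartet=4 acc=0x1FD35C -> emit 1F D3 5C, reset; bytes_emitted=6
After char 8 ('e'=30): chars_in_quartet=1 acc=0x1E bytes_emitted=6
After char 9 ('g'=32): chars_in_quartet=2 acc=0x7A0 bytes_emitted=6
Padding '==': partial quartet acc=0x7A0 -> emit 7A; bytes_emitted=7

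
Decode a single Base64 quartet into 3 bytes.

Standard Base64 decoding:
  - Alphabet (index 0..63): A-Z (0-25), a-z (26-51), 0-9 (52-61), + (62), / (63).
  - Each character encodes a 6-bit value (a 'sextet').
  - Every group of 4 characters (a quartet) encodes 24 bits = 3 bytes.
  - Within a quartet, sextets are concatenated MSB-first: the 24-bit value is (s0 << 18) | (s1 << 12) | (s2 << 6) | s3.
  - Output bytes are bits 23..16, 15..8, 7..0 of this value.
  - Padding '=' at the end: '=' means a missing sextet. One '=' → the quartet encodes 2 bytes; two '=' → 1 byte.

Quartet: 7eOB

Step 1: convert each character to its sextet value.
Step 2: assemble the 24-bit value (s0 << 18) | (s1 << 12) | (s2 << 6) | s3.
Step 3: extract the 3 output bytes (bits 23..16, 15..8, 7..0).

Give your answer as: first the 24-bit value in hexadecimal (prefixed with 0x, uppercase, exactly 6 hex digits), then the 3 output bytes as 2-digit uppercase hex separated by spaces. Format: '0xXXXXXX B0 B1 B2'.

Sextets: 7=59, e=30, O=14, B=1
24-bit: (59<<18) | (30<<12) | (14<<6) | 1
      = 0xEC0000 | 0x01E000 | 0x000380 | 0x000001
      = 0xEDE381
Bytes: (v>>16)&0xFF=ED, (v>>8)&0xFF=E3, v&0xFF=81

Answer: 0xEDE381 ED E3 81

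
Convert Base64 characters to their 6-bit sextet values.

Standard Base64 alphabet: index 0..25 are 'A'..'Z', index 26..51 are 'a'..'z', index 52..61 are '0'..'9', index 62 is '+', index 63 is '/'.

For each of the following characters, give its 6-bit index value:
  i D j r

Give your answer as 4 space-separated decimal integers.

'i': a..z range, 26 + ord('i') − ord('a') = 34
'D': A..Z range, ord('D') − ord('A') = 3
'j': a..z range, 26 + ord('j') − ord('a') = 35
'r': a..z range, 26 + ord('r') − ord('a') = 43

Answer: 34 3 35 43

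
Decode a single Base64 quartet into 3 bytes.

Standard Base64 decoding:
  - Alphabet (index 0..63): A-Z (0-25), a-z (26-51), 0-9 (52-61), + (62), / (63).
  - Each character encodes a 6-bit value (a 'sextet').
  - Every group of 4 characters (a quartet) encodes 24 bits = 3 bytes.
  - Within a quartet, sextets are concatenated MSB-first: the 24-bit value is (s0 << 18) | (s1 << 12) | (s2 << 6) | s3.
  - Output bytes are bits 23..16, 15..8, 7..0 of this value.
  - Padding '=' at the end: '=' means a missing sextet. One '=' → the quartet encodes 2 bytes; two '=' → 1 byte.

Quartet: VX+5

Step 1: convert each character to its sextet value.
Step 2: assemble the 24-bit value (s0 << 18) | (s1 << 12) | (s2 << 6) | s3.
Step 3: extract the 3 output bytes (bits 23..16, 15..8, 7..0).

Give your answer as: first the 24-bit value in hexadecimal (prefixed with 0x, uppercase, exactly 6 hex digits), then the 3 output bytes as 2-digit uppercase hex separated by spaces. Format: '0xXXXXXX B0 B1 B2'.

Answer: 0x557FB9 55 7F B9

Derivation:
Sextets: V=21, X=23, +=62, 5=57
24-bit: (21<<18) | (23<<12) | (62<<6) | 57
      = 0x540000 | 0x017000 | 0x000F80 | 0x000039
      = 0x557FB9
Bytes: (v>>16)&0xFF=55, (v>>8)&0xFF=7F, v&0xFF=B9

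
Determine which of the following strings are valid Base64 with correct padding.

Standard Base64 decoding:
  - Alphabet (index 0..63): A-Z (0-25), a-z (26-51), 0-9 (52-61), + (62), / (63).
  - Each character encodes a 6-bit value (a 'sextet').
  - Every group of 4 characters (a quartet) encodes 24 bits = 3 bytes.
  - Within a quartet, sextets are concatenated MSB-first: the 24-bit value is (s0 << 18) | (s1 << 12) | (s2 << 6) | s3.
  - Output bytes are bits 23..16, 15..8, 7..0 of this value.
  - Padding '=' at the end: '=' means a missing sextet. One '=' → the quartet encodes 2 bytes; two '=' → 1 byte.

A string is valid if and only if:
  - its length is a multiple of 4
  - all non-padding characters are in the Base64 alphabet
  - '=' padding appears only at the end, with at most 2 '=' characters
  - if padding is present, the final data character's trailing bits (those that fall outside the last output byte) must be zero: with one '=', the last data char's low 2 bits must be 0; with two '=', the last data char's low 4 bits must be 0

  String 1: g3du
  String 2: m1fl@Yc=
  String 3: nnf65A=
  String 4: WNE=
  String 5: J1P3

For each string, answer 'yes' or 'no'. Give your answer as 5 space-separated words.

Answer: yes no no yes yes

Derivation:
String 1: 'g3du' → valid
String 2: 'm1fl@Yc=' → invalid (bad char(s): ['@'])
String 3: 'nnf65A=' → invalid (len=7 not mult of 4)
String 4: 'WNE=' → valid
String 5: 'J1P3' → valid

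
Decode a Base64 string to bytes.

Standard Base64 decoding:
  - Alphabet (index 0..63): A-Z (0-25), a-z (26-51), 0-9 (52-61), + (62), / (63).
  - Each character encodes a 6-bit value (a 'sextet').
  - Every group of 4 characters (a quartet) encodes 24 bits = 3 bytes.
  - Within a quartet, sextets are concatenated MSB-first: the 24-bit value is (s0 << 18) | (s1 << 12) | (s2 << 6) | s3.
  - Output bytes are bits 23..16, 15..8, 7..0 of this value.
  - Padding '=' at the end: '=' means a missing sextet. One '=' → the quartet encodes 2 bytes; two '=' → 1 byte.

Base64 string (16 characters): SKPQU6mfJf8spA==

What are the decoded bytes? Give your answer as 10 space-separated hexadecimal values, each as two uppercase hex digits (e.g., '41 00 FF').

Answer: 48 A3 D0 53 A9 9F 25 FF 2C A4

Derivation:
After char 0 ('S'=18): chars_in_quartet=1 acc=0x12 bytes_emitted=0
After char 1 ('K'=10): chars_in_quartet=2 acc=0x48A bytes_emitted=0
After char 2 ('P'=15): chars_in_quartet=3 acc=0x1228F bytes_emitted=0
After char 3 ('Q'=16): chars_in_quartet=4 acc=0x48A3D0 -> emit 48 A3 D0, reset; bytes_emitted=3
After char 4 ('U'=20): chars_in_quartet=1 acc=0x14 bytes_emitted=3
After char 5 ('6'=58): chars_in_quartet=2 acc=0x53A bytes_emitted=3
After char 6 ('m'=38): chars_in_quartet=3 acc=0x14EA6 bytes_emitted=3
After char 7 ('f'=31): chars_in_quartet=4 acc=0x53A99F -> emit 53 A9 9F, reset; bytes_emitted=6
After char 8 ('J'=9): chars_in_quartet=1 acc=0x9 bytes_emitted=6
After char 9 ('f'=31): chars_in_quartet=2 acc=0x25F bytes_emitted=6
After char 10 ('8'=60): chars_in_quartet=3 acc=0x97FC bytes_emitted=6
After char 11 ('s'=44): chars_in_quartet=4 acc=0x25FF2C -> emit 25 FF 2C, reset; bytes_emitted=9
After char 12 ('p'=41): chars_in_quartet=1 acc=0x29 bytes_emitted=9
After char 13 ('A'=0): chars_in_quartet=2 acc=0xA40 bytes_emitted=9
Padding '==': partial quartet acc=0xA40 -> emit A4; bytes_emitted=10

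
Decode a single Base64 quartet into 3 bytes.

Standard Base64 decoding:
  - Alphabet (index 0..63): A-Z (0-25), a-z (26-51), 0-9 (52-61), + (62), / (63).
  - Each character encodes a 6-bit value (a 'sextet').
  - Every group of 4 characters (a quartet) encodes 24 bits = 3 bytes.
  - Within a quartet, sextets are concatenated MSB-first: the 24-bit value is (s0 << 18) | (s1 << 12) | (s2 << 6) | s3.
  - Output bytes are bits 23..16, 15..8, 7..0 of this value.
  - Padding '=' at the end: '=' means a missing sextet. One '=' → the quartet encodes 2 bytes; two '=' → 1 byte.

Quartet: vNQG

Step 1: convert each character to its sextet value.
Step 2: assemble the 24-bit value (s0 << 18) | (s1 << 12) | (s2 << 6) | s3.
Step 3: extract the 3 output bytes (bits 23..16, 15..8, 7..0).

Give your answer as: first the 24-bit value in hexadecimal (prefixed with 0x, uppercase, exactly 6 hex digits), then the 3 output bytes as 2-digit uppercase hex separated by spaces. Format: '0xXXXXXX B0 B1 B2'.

Sextets: v=47, N=13, Q=16, G=6
24-bit: (47<<18) | (13<<12) | (16<<6) | 6
      = 0xBC0000 | 0x00D000 | 0x000400 | 0x000006
      = 0xBCD406
Bytes: (v>>16)&0xFF=BC, (v>>8)&0xFF=D4, v&0xFF=06

Answer: 0xBCD406 BC D4 06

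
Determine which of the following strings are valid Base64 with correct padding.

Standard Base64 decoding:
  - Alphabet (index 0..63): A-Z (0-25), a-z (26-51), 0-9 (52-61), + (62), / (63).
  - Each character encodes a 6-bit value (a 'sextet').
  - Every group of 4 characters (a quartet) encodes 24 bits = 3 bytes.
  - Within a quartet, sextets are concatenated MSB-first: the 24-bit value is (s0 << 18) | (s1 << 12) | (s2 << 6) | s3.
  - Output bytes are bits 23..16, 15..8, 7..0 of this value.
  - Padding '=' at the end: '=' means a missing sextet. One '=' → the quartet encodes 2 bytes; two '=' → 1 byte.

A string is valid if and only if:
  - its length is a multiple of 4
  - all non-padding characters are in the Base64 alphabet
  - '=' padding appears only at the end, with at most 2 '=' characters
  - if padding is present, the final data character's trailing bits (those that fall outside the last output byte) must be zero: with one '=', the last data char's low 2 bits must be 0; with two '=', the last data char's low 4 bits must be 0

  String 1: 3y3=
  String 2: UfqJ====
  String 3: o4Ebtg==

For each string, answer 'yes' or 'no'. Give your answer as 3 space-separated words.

String 1: '3y3=' → invalid (bad trailing bits)
String 2: 'UfqJ====' → invalid (4 pad chars (max 2))
String 3: 'o4Ebtg==' → valid

Answer: no no yes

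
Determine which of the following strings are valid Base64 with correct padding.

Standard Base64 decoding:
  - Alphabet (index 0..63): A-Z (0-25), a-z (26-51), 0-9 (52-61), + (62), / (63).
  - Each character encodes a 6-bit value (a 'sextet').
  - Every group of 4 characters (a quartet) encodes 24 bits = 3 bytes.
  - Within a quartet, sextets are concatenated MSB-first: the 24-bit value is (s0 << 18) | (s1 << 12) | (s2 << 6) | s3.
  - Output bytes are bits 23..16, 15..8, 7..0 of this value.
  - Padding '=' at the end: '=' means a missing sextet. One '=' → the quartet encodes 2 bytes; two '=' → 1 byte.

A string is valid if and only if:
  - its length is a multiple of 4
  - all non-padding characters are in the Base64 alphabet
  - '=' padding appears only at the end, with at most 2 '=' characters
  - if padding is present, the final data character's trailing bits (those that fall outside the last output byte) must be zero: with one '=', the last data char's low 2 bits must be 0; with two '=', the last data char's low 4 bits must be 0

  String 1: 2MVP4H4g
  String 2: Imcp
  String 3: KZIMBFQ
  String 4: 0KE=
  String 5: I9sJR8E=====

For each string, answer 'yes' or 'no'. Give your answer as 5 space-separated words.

Answer: yes yes no yes no

Derivation:
String 1: '2MVP4H4g' → valid
String 2: 'Imcp' → valid
String 3: 'KZIMBFQ' → invalid (len=7 not mult of 4)
String 4: '0KE=' → valid
String 5: 'I9sJR8E=====' → invalid (5 pad chars (max 2))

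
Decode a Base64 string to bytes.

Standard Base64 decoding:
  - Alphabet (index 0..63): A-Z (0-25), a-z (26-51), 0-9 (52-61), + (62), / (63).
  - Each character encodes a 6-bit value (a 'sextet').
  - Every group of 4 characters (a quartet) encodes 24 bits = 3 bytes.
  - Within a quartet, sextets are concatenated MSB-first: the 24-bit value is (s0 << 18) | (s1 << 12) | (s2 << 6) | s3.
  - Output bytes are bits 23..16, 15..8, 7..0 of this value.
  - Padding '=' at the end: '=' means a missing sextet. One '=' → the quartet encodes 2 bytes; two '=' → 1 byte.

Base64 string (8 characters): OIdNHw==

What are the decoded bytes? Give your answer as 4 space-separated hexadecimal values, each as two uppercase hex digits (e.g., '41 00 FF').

After char 0 ('O'=14): chars_in_quartet=1 acc=0xE bytes_emitted=0
After char 1 ('I'=8): chars_in_quartet=2 acc=0x388 bytes_emitted=0
After char 2 ('d'=29): chars_in_quartet=3 acc=0xE21D bytes_emitted=0
After char 3 ('N'=13): chars_in_quartet=4 acc=0x38874D -> emit 38 87 4D, reset; bytes_emitted=3
After char 4 ('H'=7): chars_in_quartet=1 acc=0x7 bytes_emitted=3
After char 5 ('w'=48): chars_in_quartet=2 acc=0x1F0 bytes_emitted=3
Padding '==': partial quartet acc=0x1F0 -> emit 1F; bytes_emitted=4

Answer: 38 87 4D 1F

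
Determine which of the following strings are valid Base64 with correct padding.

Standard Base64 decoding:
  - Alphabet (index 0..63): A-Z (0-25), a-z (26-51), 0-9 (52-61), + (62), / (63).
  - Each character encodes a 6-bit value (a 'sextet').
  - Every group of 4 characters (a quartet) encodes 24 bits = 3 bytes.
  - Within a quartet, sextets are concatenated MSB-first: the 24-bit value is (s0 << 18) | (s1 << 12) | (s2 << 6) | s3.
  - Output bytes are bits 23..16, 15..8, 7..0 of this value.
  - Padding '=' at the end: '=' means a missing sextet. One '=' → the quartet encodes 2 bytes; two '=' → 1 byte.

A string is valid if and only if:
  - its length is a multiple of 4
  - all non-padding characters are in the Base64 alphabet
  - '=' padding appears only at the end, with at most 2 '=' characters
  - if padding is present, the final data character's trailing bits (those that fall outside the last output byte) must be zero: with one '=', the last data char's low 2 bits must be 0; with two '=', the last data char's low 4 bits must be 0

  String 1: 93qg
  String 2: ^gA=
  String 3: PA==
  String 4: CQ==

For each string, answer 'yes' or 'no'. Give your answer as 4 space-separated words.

String 1: '93qg' → valid
String 2: '^gA=' → invalid (bad char(s): ['^'])
String 3: 'PA==' → valid
String 4: 'CQ==' → valid

Answer: yes no yes yes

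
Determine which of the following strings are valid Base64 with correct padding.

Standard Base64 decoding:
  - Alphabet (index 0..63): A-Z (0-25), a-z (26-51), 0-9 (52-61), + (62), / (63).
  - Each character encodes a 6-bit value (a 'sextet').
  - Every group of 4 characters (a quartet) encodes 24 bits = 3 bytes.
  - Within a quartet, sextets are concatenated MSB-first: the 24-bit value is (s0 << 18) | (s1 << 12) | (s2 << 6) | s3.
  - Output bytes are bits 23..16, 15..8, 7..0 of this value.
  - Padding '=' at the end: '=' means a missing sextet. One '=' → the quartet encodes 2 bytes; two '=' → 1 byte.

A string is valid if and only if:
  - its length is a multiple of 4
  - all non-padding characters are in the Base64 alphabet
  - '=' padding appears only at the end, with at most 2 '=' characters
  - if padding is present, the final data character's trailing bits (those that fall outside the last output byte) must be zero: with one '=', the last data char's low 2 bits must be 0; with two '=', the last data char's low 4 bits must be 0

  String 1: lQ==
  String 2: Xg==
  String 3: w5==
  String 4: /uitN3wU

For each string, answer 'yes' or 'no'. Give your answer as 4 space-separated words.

String 1: 'lQ==' → valid
String 2: 'Xg==' → valid
String 3: 'w5==' → invalid (bad trailing bits)
String 4: '/uitN3wU' → valid

Answer: yes yes no yes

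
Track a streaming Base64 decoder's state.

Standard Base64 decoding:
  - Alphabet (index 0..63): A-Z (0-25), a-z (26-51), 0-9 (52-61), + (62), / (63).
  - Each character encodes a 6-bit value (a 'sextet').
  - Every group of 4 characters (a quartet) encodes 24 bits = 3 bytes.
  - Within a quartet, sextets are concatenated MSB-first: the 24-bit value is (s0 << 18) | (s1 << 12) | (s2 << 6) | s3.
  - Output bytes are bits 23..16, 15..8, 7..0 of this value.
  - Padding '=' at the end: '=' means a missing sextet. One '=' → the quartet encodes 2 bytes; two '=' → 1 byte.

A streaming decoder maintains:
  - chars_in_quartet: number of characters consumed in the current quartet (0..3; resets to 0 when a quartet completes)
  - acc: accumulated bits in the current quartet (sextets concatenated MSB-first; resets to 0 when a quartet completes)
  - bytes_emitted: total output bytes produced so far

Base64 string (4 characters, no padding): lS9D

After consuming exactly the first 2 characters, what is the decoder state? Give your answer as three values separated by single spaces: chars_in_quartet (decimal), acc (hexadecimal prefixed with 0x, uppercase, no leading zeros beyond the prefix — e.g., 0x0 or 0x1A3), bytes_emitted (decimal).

Answer: 2 0x952 0

Derivation:
After char 0 ('l'=37): chars_in_quartet=1 acc=0x25 bytes_emitted=0
After char 1 ('S'=18): chars_in_quartet=2 acc=0x952 bytes_emitted=0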